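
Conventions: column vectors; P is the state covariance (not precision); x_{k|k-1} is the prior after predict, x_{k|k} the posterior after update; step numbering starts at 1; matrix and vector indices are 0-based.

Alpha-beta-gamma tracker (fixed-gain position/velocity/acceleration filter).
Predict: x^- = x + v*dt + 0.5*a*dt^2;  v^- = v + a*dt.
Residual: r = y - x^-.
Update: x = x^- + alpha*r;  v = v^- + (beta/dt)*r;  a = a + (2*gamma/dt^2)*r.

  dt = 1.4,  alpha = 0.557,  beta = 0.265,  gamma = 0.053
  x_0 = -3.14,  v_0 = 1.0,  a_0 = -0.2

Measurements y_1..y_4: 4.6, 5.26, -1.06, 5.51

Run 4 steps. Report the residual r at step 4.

step 1: x_pred=-1.9360  r=6.5360  x^+=1.7046  v^+=1.9572  a^+=0.1535
step 2: x_pred=4.5950  r=0.6650  x^+=4.9654  v^+=2.2979  a^+=0.1894
step 3: x_pred=8.3681  r=-9.4281  x^+=3.1167  v^+=0.7785  a^+=-0.3204
step 4: x_pred=3.8926  r=1.6174  x^+=4.7935  v^+=0.6361  a^+=-0.2330

resid = 1.6174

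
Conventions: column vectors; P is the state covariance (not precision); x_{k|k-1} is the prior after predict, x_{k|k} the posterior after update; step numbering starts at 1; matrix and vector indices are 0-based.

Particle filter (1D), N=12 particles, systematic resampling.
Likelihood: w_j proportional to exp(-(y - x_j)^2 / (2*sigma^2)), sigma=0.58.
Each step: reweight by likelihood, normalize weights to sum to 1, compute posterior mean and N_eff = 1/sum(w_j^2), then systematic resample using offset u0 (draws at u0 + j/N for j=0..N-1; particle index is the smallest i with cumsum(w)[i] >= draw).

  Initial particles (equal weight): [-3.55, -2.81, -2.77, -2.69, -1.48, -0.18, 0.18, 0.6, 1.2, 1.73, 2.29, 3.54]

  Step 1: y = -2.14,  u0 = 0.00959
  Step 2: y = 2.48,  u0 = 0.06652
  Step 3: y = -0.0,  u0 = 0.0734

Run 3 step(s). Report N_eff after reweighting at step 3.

step 1: w=[0.0228, 0.2246, 0.2427, 0.2792, 0.2291, 0.0015, 0.0001, 0.0000, 0.0000, 0.0000, 0.0000, 0.0000]  mean=-2.4747  Neff=4.1613  idx=[0, 1, 1, 2, 2, 2, 3, 3, 3, 3, 4, 4]
step 2: w=[0.0000, 0.0000, 0.0000, 0.0000, 0.0000, 0.0000, 0.0000, 0.0000, 0.0000, 0.0000, 0.5000, 0.5000]  mean=-1.4800  Neff=2.0000  idx=[10, 10, 10, 10, 10, 10, 11, 11, 11, 11, 11, 11]
step 3: w=[0.0833, 0.0833, 0.0833, 0.0833, 0.0833, 0.0833, 0.0833, 0.0833, 0.0833, 0.0833, 0.0833, 0.0833]  mean=-1.4800  Neff=12.0000  idx=[0, 1, 2, 3, 4, 5, 6, 7, 8, 9, 10, 11]

N_eff = 12.0000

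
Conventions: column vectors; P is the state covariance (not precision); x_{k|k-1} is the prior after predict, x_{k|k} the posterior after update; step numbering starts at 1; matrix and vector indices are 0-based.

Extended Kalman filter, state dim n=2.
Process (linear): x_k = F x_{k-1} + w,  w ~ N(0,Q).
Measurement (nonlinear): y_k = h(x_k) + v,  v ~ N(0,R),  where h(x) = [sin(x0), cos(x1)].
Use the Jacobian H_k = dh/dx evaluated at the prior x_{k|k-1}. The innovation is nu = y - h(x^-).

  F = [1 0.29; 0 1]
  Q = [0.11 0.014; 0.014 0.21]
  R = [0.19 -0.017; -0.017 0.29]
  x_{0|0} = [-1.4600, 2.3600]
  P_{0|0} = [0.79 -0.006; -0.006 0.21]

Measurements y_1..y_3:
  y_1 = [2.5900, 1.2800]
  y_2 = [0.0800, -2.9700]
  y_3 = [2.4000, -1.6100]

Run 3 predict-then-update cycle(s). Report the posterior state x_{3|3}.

step 1: x^-=[-0.7756, 2.3600]  P^-=[0.9142 0.0689; 0.0689 0.4200]  H_jac=[0.7140 0.0000; 0.0000 -0.7044]  S=[0.6560 -0.0517; -0.0517 0.4984]  K=[0.9954 0.0058; 0.0285 -0.5907]  nu=[3.2901, 1.9898]  x^+=[2.5109, 1.2784]  P^+=[0.2647 0.0216; 0.0216 0.2439]
step 2: x^-=[2.8816, 1.2784]  P^-=[0.4078 0.1064; 0.1064 0.4539]  H_jac=[-0.9664 0.0000; 0.0000 -0.9576]  S=[0.5709 0.0814; 0.0814 0.7062]  K=[-0.6810 -0.0657; -0.0938 -0.6046]  nu=[-0.1770, -3.2582]  x^+=[3.2163, 3.2650]  P^+=[0.1327 0.0078; 0.0078 0.1814]
step 3: x^-=[4.1631, 3.2650]  P^-=[0.2625 0.0744; 0.0744 0.3914]  H_jac=[-0.5221 0.0000; 0.0000 0.1231]  S=[0.2615 -0.0218; -0.0218 0.2959]  K=[-0.5246 -0.0077; -0.1358 0.1529]  nu=[3.2529, -0.6176]  x^+=[2.4613, 2.7288]  P^+=[0.1907 0.0544; 0.0544 0.3788]

x_post = [2.4613, 2.7288]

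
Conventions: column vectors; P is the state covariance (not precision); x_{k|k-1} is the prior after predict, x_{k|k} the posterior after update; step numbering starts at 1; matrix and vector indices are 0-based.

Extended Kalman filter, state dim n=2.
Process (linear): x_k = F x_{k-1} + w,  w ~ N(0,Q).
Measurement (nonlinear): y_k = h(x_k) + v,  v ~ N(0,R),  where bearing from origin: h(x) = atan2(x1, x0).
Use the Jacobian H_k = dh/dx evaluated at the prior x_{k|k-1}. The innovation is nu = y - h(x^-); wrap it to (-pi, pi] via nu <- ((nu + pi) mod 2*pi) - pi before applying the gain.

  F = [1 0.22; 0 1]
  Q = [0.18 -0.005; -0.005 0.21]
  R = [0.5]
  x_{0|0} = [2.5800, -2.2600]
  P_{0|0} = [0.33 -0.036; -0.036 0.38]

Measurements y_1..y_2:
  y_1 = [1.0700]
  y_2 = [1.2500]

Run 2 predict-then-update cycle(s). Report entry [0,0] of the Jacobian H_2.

step 1: x^-=[2.0828, -2.2600]  P^-=[0.5126 0.0426; 0.0426 0.5900]  H_jac=[0.2393 0.2205]  S=[0.5625]  K=[0.2347; 0.2494]  nu=[1.8962]  x^+=[2.5278, -1.7871]  P^+=[0.4816 0.0097; 0.0097 0.5550]
step 2: x^-=[2.1347, -1.7871]  P^-=[0.6927 0.1268; 0.1268 0.7650]  H_jac=[0.2306 0.2754]  S=[0.6110]  K=[0.3186; 0.3927]  nu=[1.9470]  x^+=[2.7549, -1.0225]  P^+=[0.6307 0.0503; 0.0503 0.6708]

H_jac[0,0] = 0.2306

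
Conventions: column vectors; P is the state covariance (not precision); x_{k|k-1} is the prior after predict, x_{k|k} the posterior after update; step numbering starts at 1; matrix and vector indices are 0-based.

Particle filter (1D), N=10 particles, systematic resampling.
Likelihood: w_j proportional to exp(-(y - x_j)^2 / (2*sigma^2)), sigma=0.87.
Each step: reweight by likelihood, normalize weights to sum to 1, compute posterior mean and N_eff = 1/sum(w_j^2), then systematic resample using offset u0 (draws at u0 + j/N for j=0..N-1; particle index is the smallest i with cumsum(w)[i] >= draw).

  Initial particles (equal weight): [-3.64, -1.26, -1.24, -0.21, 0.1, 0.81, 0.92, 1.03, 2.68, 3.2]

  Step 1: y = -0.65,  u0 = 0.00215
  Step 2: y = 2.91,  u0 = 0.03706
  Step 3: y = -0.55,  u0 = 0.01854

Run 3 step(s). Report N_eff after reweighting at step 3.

N_eff = 7.6813

step 1: w=[0.0007, 0.2088, 0.2121, 0.2349, 0.1841, 0.0653, 0.0524, 0.0414, 0.0002, 0.0000]  mean=-0.4155  Neff=5.3642  idx=[1, 1, 1, 2, 2, 3, 3, 4, 4, 5]
step 2: w=[0.0001, 0.0001, 0.0001, 0.0002, 0.0002, 0.0236, 0.0236, 0.0793, 0.0793, 0.7935]  mean=0.6477  Neff=1.5545  idx=[6, 8, 9, 9, 9, 9, 9, 9, 9, 9]
step 3: w=[0.2293, 0.1872, 0.0729, 0.0729, 0.0729, 0.0729, 0.0729, 0.0729, 0.0729, 0.0729]  mean=0.4432  Neff=7.6813  idx=[0, 0, 0, 1, 2, 3, 4, 6, 7, 8]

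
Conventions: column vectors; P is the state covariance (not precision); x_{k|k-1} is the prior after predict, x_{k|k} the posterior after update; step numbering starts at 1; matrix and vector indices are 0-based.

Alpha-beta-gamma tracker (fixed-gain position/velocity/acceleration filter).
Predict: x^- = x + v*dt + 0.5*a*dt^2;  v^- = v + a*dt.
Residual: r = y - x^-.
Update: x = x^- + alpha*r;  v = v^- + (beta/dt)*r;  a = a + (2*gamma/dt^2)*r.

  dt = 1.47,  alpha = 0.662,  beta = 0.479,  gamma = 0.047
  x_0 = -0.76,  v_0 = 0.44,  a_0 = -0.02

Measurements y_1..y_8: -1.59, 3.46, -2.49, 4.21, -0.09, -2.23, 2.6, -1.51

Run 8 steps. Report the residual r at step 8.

resid = -2.5356

step 1: x_pred=-0.1348  r=-1.4552  x^+=-1.0981  v^+=-0.0636  a^+=-0.0833
step 2: x_pred=-1.2816  r=4.7416  x^+=1.8573  v^+=1.3590  a^+=0.1230
step 3: x_pred=3.9880  r=-6.4780  x^+=-0.3005  v^+=-0.5711  a^+=-0.1588
step 4: x_pred=-1.3115  r=5.5215  x^+=2.3437  v^+=0.9946  a^+=0.0814
step 5: x_pred=3.8937  r=-3.9837  x^+=1.2565  v^+=-0.1839  a^+=-0.0919
step 6: x_pred=0.8869  r=-3.1169  x^+=-1.1765  v^+=-1.3347  a^+=-0.2275
step 7: x_pred=-3.3843  r=5.9843  x^+=0.5773  v^+=0.2809  a^+=0.0328
step 8: x_pred=1.0256  r=-2.5356  x^+=-0.6530  v^+=-0.4972  a^+=-0.0775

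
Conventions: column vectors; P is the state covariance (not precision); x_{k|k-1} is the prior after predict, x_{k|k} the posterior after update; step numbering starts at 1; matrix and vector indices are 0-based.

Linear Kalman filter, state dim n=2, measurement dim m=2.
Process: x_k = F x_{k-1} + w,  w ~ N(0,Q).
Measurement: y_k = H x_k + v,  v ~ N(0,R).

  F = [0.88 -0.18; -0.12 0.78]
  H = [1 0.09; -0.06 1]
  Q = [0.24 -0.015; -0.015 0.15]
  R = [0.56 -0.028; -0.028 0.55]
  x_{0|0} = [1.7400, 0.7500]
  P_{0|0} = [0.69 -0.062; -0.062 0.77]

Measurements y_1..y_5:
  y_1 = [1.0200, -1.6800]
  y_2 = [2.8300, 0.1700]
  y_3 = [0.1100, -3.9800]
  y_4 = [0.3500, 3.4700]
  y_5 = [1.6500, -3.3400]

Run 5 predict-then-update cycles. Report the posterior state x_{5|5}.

step 1: x^-=[1.3962, 0.3762]  P^-=[0.8189 -0.2399; -0.2399 0.6400]  S=[1.3409 -0.2581; -0.2581 1.2217]  K=[0.5724 -0.1156; -0.0342 0.5284]  nu=[-0.4101, -1.9724]  x^+=[1.3896, -0.6520]  P^+=[0.3291 -0.0599; -0.0599 0.2880]
step 2: x^-=[1.3402, -0.6753]  P^-=[0.5232 -0.1326; -0.1326 0.3412]  S=[1.0621 -0.1606; -0.1606 0.9090]  K=[0.4666 -0.0980; -0.0389 0.3772]  nu=[1.5506, 0.9257]  x^+=[1.9729, -0.3864]  P^+=[0.2686 -0.0508; -0.0508 0.2055]
step 3: x^-=[1.8057, -0.5382]  P^-=[0.4708 -0.1082; -0.1082 0.2884]  S=[1.0136 -0.1379; -0.1379 0.8531]  K=[0.4428 -0.0884; -0.0349 0.3401]  nu=[-1.6473, -3.3335]  x^+=[1.3709, -1.6143]  P^+=[0.2546 -0.0457; -0.0457 0.1853]
step 4: x^-=[1.4969, -1.4236]  P^-=[0.4576 -0.1003; -0.1003 0.2749]  S=[1.0018 -0.1304; -0.1304 0.8386]  K=[0.4368 -0.0844; -0.0324 0.3300]  nu=[-1.0188, 4.9835]  x^+=[0.6315, 0.2538]  P^+=[0.2509 -0.0436; -0.0436 0.1798]
step 5: x^-=[0.5100, 0.1222]  P^-=[0.4539 -0.0976; -0.0976 0.2711]  S=[0.9986 -0.1279; -0.1279 0.8345]  K=[0.4352 -0.0829; -0.0314 0.3271]  nu=[1.1290, -3.4316]  x^+=[1.2858, -1.0358]  P^+=[0.2499 -0.0428; -0.0428 0.1782]

x_post = [1.2858, -1.0358]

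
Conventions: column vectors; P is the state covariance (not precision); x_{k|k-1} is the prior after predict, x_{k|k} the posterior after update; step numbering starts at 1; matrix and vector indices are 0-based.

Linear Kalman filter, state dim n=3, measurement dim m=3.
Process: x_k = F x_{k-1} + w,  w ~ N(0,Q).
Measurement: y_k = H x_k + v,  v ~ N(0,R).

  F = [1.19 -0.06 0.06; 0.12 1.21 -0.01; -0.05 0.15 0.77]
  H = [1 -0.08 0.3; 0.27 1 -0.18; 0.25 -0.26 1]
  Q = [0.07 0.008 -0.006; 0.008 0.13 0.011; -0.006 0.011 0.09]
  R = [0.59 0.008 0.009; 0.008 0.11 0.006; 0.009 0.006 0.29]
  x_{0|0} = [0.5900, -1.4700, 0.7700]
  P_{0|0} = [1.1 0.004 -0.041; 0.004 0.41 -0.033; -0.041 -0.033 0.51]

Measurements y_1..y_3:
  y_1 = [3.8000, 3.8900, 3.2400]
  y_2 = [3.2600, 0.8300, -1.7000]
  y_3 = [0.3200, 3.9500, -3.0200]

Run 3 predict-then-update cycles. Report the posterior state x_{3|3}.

step 1: x^-=[0.8365, -1.7156, 0.3429]  P^-=[1.6248 0.1385 -0.0871; 0.1385 0.7482 0.0402; -0.0871 0.0402 0.3998]  S=[2.1793 0.5220 0.4120; 0.5220 1.0584 -0.1034; 0.4120 -0.1034 0.7595]  K=[0.6630 0.2376 0.0455; -0.1628 0.8198 0.0423; -0.1020 0.0515 0.5463]  nu=[2.7234, 5.4415, 2.2419]  x^+=[4.0370, 2.3972, 1.5701]  P^+=[0.4185 -0.1011 -0.1103; -0.1011 0.1299 0.0748; -0.1103 0.0748 0.2049]
step 2: x^-=[4.7544, 3.3693, 1.3667]  P^-=[0.6620 -0.0807 -0.1445; -0.0807 0.2953 0.0941; -0.1445 0.0941 0.2427]  S=[1.1974 0.1149 0.1058; 0.1149 0.3980 -0.0183; 0.1058 -0.0183 0.4834]  K=[0.5079 0.1642 -0.0182; -0.1337 0.6855 0.0493; -0.1094 0.0788 0.4037]  nu=[-1.6349, -3.5770, -3.3793]  x^+=[3.3983, 0.9691, -0.1006]  P^+=[0.3249 -0.0842 -0.1028; -0.0842 0.1094 0.0667; -0.1028 0.0667 0.1596]
step 3: x^-=[3.9798, 1.5814, -0.1020]  P^-=[0.5279 -0.0689 -0.1306; -0.0689 0.2690 0.0838; -0.1306 0.0838 0.2125]  S=[1.0674 0.0894 0.0760; 0.0894 0.3697 -0.0207; 0.0760 -0.0207 0.4538]  K=[0.4522 0.1519 -0.0263; -0.1202 0.6680 0.0430; -0.1013 0.0728 0.3686]  nu=[-3.5027, 1.2757, -3.5018]  x^+=[2.6818, 2.7039, -0.9453]  P^+=[0.2902 -0.0752 -0.0948; -0.0752 0.1041 0.0613; -0.0948 0.0613 0.1460]

x_post = [2.6818, 2.7039, -0.9453]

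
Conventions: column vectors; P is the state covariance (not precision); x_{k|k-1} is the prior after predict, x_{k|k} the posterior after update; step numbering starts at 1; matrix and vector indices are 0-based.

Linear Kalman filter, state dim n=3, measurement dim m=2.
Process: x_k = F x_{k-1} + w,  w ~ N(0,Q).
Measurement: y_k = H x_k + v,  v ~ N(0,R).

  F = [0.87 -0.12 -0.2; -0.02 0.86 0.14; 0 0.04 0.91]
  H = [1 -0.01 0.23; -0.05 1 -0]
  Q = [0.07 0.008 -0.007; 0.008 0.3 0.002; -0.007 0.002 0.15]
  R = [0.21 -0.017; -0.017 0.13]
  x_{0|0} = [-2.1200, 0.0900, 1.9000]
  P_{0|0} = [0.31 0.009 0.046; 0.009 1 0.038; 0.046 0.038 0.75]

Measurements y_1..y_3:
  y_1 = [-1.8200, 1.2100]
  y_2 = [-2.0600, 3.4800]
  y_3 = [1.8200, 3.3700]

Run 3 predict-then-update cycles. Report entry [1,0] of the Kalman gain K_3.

step 1: x^-=[-2.2352, 0.3858, 1.7326]  P^-=[0.3330 -0.1162 -0.1160; -0.1162 1.0630 0.1611; -0.1160 0.1611 0.7754]  S=[0.5323 -0.1222; -0.1222 1.2055]  K=[0.5654 -0.0529; 0.0356 0.8903; 0.1493 0.1536]  nu=[0.0206, 0.7124]  x^+=[-2.2613, 1.0208, 1.8451]  P^+=[0.1521 -0.0089 -0.1415; -0.0089 0.1147 0.0103; -0.1415 0.0103 0.7408]
step 2: x^-=[-2.4588, 1.1814, 1.7198]  P^-=[0.2680 -0.0537 -0.2559; -0.0537 0.4030 0.1111; -0.2559 0.1111 0.7644]  S=[0.4013 -0.0596; -0.0596 0.5390]  K=[0.5124 -0.0677; 0.0323 0.7562; -0.1711 0.2108]  nu=[0.0151, 2.1756]  x^+=[-2.5984, 2.8271, 2.1760]  P^+=[0.1560 -0.0097 -0.2059; -0.0097 0.0973 0.0200; -0.2059 0.0200 0.7243]
step 3: x^-=[-3.0351, 2.7879, 2.0932]  P^-=[0.2931 -0.0620 -0.3050; -0.0620 0.3925 0.1172; -0.3050 0.1172 0.7514]  S=[0.4033 -0.0672; -0.0672 0.5294]  K=[0.5417 -0.0761; 0.0284 0.7508; -0.2952 0.2127]  nu=[4.4015, 0.4304]  x^+=[-0.6835, 3.2359, 0.8853]  P^+=[0.1662 -0.0108 -0.2227; -0.0108 0.0966 0.0215; -0.2227 0.0215 0.6839]

K[1,0] = 0.0284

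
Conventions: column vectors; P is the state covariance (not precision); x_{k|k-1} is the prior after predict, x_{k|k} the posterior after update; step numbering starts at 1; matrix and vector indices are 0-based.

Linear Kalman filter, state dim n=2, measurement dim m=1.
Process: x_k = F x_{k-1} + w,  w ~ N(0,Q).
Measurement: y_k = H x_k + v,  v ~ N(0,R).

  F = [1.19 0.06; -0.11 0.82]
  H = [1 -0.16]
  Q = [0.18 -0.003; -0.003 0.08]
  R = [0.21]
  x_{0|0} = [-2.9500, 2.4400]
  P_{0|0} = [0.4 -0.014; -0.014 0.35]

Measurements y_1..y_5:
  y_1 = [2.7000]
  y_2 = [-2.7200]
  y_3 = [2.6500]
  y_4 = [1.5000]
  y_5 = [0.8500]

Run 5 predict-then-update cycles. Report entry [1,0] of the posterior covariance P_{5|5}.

step 1: x^-=[-3.3641, 2.3253]  P^-=[0.7457 -0.0517; -0.0517 0.3227]  S=[0.9805]  K=[0.7690; -0.1054]  nu=[6.4361]  x^+=[1.5851, 1.6470]  P^+=[0.1659 0.0278; 0.0278 0.3118]
step 2: x^-=[1.9850, 1.1761]  P^-=[0.4201 0.0175; 0.0175 0.2867]  S=[0.6318]  K=[0.6604; -0.0449]  nu=[-4.5168]  x^+=[-0.9980, 1.3788]  P^+=[0.1445 0.0362; 0.0362 0.2854]
step 3: x^-=[-1.1049, 1.2404]  P^-=[0.3908 0.0273; 0.0273 0.2671]  S=[0.5989]  K=[0.6452; -0.0259]  nu=[3.9534]  x^+=[1.4460, 1.1382]  P^+=[0.1415 0.0372; 0.0372 0.2667]
step 4: x^-=[1.7890, 0.7742]  P^-=[0.3866 0.0277; 0.0277 0.2543]  S=[0.5942]  K=[0.6431; -0.0219]  nu=[-0.1651]  x^+=[1.6828, 0.7779]  P^+=[0.1408 0.0361; 0.0361 0.2540]
step 5: x^-=[2.0492, 0.4527]  P^-=[0.3855 0.0260; 0.0260 0.2460]  S=[0.5935]  K=[0.6425; -0.0225]  nu=[-1.1268]  x^+=[1.3252, 0.4781]  P^+=[0.1405 0.0346; 0.0346 0.2457]

P_post[1,0] = 0.0346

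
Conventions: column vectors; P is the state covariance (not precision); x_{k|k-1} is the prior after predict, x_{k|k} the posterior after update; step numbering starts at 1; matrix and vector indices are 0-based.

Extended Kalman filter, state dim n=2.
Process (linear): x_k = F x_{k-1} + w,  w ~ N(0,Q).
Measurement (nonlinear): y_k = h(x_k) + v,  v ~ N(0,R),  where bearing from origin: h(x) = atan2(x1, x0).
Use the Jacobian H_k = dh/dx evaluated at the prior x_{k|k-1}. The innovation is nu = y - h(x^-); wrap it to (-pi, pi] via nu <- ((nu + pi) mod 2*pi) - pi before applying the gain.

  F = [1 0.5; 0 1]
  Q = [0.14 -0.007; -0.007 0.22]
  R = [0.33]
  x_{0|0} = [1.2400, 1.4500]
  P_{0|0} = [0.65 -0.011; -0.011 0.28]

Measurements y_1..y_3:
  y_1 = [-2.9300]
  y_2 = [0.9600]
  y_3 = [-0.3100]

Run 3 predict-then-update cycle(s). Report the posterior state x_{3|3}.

x_post = [3.4846, 2.1703]

step 1: x^-=[1.9650, 1.4500]  P^-=[0.8490 0.1220; 0.1220 0.5000]  H_jac=[-0.2431 0.3295]  S=[0.4149]  K=[-0.4006; 0.3256]  nu=[2.7175]  x^+=[0.8763, 2.3347]  P^+=[0.7824 0.1761; 0.1761 0.4560]
step 2: x^-=[2.0437, 2.3347]  P^-=[1.2125 0.3971; 0.3971 0.6760]  H_jac=[-0.2425 0.2123]  S=[0.3909]  K=[-0.5366; 0.1207]  nu=[0.1082]  x^+=[1.9856, 2.3478]  P^+=[1.1000 0.4225; 0.4225 0.6703]
step 3: x^-=[3.1595, 2.3478]  P^-=[1.8300 0.7506; 0.7506 0.8903]  H_jac=[-0.1515 0.2039]  S=[0.3627]  K=[-0.3426; 0.1870]  nu=[-0.9491]  x^+=[3.4846, 2.1703]  P^+=[1.7875 0.7738; 0.7738 0.8776]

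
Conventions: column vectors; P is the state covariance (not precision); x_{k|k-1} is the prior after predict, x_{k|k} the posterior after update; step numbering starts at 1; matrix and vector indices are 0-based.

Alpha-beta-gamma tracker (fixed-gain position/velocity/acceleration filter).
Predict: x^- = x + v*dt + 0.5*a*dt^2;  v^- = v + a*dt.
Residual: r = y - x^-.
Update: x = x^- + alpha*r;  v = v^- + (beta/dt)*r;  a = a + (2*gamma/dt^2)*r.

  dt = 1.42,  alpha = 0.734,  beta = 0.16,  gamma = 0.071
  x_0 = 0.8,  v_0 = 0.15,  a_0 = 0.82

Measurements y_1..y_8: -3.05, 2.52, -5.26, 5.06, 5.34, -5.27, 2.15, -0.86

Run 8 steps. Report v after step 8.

v_post = -0.8574

step 1: x_pred=1.8397  r=-4.8897  x^+=-1.7493  v^+=0.7634  a^+=0.4757
step 2: x_pred=-0.1857  r=2.7057  x^+=1.8003  v^+=1.7437  a^+=0.6662
step 3: x_pred=4.9481  r=-10.2081  x^+=-2.5447  v^+=1.5395  a^+=-0.0527
step 4: x_pred=-0.4116  r=5.4716  x^+=3.6045  v^+=2.0812  a^+=0.3326
step 5: x_pred=6.8953  r=-1.5553  x^+=5.7537  v^+=2.3784  a^+=0.2231
step 6: x_pred=9.3559  r=-14.6259  x^+=-1.3795  v^+=1.0472  a^+=-0.8069
step 7: x_pred=-0.7060  r=2.8560  x^+=1.3903  v^+=0.2232  a^+=-0.6058
step 8: x_pred=1.0966  r=-1.9566  x^+=-0.3396  v^+=-0.8574  a^+=-0.7435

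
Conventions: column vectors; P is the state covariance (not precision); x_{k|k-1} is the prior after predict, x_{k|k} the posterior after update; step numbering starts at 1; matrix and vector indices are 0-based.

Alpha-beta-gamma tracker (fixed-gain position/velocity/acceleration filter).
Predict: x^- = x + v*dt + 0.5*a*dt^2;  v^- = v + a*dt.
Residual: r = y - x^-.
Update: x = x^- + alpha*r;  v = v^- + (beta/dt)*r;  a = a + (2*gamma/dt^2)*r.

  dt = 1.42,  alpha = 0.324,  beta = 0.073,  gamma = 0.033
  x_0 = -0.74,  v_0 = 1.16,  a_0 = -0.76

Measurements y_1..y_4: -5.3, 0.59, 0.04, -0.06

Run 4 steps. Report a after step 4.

a_post = -0.4513

step 1: x_pred=0.1410  r=-5.4410  x^+=-1.6219  v^+=-0.1989  a^+=-0.9381
step 2: x_pred=-2.8501  r=3.4401  x^+=-1.7355  v^+=-1.3541  a^+=-0.8255
step 3: x_pred=-4.4907  r=4.5307  x^+=-3.0227  v^+=-2.2934  a^+=-0.6772
step 4: x_pred=-6.9622  r=6.9022  x^+=-4.7259  v^+=-2.9002  a^+=-0.4513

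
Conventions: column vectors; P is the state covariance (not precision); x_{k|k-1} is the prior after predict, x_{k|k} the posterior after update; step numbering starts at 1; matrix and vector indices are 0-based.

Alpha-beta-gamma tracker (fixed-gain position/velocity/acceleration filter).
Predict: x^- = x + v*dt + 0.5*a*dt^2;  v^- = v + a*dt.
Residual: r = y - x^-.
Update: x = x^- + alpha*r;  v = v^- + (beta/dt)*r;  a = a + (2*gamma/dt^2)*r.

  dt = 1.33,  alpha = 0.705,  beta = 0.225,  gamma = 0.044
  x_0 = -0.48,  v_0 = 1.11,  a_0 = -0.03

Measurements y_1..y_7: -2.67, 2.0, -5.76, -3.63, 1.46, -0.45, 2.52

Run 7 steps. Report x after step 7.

x_post = 1.4812

step 1: x_pred=0.9698  r=-3.6398  x^+=-1.5963  v^+=0.4544  a^+=-0.2111
step 2: x_pred=-1.1787  r=3.1787  x^+=1.0623  v^+=0.7114  a^+=-0.0529
step 3: x_pred=1.9616  r=-7.7216  x^+=-3.4821  v^+=-0.6653  a^+=-0.4371
step 4: x_pred=-4.7536  r=1.1236  x^+=-3.9615  v^+=-1.0566  a^+=-0.3812
step 5: x_pred=-5.7038  r=7.1638  x^+=-0.6533  v^+=-0.3516  a^+=-0.0248
step 6: x_pred=-1.1429  r=0.6929  x^+=-0.6544  v^+=-0.2674  a^+=0.0097
step 7: x_pred=-1.0014  r=3.5214  x^+=1.4812  v^+=0.3412  a^+=0.1849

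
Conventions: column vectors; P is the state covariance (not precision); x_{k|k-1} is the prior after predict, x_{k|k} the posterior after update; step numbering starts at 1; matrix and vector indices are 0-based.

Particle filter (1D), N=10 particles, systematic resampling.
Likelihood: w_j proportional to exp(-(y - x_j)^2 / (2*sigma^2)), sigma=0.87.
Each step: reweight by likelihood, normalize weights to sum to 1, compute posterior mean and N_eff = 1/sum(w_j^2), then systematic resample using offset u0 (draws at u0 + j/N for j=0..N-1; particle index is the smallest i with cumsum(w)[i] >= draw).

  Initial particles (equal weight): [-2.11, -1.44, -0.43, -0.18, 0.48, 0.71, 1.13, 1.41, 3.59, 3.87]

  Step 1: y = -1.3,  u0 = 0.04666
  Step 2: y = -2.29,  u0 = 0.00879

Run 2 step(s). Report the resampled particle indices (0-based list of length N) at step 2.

step 1: w=[0.2236, 0.3405, 0.2092, 0.1506, 0.0425, 0.0239, 0.0070, 0.0027, 0.0000, 0.0000]  mean=-1.0301  Neff=4.2589  idx=[0, 0, 1, 1, 1, 1, 2, 2, 3, 4]
step 2: w=[0.2082, 0.2082, 0.1320, 0.1320, 0.1320, 0.1320, 0.0216, 0.0216, 0.0112, 0.0013]  mean=-1.6585  Neff=6.3540  idx=[0, 0, 1, 1, 1, 2, 3, 4, 4, 5]

resampled_idx = [0, 0, 1, 1, 1, 2, 3, 4, 4, 5]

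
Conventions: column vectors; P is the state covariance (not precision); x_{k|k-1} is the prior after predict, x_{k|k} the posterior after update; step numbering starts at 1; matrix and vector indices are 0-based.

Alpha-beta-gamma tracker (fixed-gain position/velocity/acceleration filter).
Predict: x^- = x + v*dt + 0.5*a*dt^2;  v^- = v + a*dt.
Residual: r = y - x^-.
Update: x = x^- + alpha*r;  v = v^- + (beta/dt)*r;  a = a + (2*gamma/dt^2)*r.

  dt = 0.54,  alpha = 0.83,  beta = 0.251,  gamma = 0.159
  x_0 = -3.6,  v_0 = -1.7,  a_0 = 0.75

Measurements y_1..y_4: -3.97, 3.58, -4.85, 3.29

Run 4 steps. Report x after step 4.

x_post = 2.5321

step 1: x_pred=-4.4086  r=0.4386  x^+=-4.0446  v^+=-1.0911  a^+=1.2284
step 2: x_pred=-4.4547  r=8.0347  x^+=2.2141  v^+=3.3068  a^+=9.9905
step 3: x_pred=5.4564  r=-10.3064  x^+=-3.0979  v^+=3.9111  a^+=-1.2490
step 4: x_pred=-1.1680  r=4.4580  x^+=2.5321  v^+=5.3088  a^+=3.6126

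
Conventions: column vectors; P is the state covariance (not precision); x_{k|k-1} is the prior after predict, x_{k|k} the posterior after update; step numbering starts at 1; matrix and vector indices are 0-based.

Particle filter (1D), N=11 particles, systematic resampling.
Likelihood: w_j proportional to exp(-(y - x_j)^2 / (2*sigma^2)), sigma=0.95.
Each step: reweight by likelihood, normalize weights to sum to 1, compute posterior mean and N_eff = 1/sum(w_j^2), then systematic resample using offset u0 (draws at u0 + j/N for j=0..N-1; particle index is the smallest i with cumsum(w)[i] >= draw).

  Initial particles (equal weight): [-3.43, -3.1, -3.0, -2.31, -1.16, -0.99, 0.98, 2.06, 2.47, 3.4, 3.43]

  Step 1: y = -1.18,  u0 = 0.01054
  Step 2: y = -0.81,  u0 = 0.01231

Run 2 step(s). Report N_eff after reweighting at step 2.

N_eff = 8.2347

step 1: w=[0.0209, 0.0447, 0.0550, 0.1699, 0.3445, 0.3378, 0.0260, 0.0010, 0.0002, 0.0000, 0.0000]  mean=-1.4735  Neff=3.7341  idx=[0, 2, 3, 3, 4, 4, 4, 5, 5, 5, 5]
step 2: w=[0.0030, 0.0095, 0.0389, 0.0389, 0.1263, 0.1263, 0.1263, 0.1327, 0.1327, 0.1327, 0.1327]  mean=-1.1834  Neff=8.2347  idx=[1, 4, 4, 5, 6, 6, 7, 8, 9, 9, 10]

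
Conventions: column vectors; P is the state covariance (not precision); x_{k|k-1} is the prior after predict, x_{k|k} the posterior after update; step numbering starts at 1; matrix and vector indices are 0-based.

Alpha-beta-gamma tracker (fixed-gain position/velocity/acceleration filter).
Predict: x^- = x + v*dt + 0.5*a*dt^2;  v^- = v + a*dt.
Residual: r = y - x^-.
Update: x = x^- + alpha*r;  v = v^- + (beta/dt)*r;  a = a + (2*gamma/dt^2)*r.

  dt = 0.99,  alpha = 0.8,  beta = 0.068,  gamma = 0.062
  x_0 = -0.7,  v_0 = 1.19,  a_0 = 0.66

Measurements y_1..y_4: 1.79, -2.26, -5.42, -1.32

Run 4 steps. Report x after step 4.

step 1: x_pred=0.8015  r=0.9885  x^+=1.5923  v^+=1.9113  a^+=0.7851
step 2: x_pred=3.8692  r=-6.1292  x^+=-1.0342  v^+=2.2675  a^+=0.0096
step 3: x_pred=1.2154  r=-6.6354  x^+=-4.0929  v^+=1.8213  a^+=-0.8299
step 4: x_pred=-2.6966  r=1.3766  x^+=-1.5953  v^+=1.0942  a^+=-0.6557

x_post = -1.5953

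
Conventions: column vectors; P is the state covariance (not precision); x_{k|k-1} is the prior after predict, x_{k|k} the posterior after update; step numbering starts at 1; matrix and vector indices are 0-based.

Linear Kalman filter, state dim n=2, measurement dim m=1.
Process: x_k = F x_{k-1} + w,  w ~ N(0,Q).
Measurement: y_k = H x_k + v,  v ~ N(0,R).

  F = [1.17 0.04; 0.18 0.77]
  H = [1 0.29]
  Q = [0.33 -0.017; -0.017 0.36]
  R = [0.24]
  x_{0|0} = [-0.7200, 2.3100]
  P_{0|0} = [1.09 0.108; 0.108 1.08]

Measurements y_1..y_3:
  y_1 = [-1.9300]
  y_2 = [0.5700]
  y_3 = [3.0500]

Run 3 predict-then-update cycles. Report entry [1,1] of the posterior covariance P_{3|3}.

P_post[1,1] = 0.7851

step 1: x^-=[-0.7500, 1.6491]  P^-=[1.8339 0.3439; 0.3439 1.0656]  S=[2.3630]  K=[0.8183; 0.2763]  nu=[-1.6582]  x^+=[-2.1069, 1.1909]  P^+=[0.2516 -0.1904; -0.1904 0.8852]
step 2: x^-=[-2.4175, 0.5378]  P^-=[0.6580 -0.1096; -0.1096 0.8402]  S=[0.9051]  K=[0.6919; 0.1481]  nu=[2.8315]  x^+=[-0.4584, 0.9570]  P^+=[0.2247 -0.2024; -0.2024 0.8204]
step 3: x^-=[-0.4980, 0.6544]  P^-=[0.6200 -0.1282; -0.1282 0.7976]  S=[0.8528]  K=[0.6835; 0.1209]  nu=[3.3582]  x^+=[1.7973, 1.0605]  P^+=[0.2216 -0.1987; -0.1987 0.7851]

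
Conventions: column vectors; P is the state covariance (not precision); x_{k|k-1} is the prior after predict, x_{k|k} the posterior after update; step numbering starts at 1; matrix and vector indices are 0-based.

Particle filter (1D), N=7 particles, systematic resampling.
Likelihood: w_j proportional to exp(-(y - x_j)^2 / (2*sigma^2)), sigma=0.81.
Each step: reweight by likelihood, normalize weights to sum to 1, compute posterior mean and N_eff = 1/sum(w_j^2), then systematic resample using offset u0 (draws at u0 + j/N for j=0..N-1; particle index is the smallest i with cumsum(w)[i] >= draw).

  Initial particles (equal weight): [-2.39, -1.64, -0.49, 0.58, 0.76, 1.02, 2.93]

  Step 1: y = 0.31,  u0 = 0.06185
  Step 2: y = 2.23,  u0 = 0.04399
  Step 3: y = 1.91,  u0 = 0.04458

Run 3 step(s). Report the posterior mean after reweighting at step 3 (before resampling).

post_mean = 0.8305

step 1: w=[0.0012, 0.0174, 0.1942, 0.2991, 0.2710, 0.2154, 0.0017]  mean=0.4774  Neff=4.0436  idx=[2, 2, 3, 3, 4, 4, 5]
step 2: w=[0.0037, 0.0037, 0.1293, 0.1293, 0.1984, 0.1984, 0.3373]  mean=0.7920  Neff=4.4255  idx=[2, 3, 4, 5, 5, 6, 6]
step 3: w=[0.0959, 0.0959, 0.1348, 0.1348, 0.1348, 0.2019, 0.2019]  mean=0.8305  Neff=6.4752  idx=[0, 1, 3, 4, 5, 5, 6]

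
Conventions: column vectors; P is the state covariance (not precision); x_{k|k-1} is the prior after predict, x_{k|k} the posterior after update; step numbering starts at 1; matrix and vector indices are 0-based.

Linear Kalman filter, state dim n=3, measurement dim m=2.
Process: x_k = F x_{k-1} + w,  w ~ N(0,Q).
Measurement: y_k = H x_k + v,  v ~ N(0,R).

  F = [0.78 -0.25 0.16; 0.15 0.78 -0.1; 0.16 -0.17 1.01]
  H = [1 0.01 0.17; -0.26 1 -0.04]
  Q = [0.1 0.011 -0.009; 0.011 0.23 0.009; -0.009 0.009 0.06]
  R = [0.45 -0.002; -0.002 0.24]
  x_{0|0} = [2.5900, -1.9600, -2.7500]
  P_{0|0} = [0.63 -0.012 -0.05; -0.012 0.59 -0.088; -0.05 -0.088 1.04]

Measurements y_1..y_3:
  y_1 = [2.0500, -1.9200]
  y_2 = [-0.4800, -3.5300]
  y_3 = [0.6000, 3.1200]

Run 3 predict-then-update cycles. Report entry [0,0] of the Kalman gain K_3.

K[0,0] = 0.3271

step 1: x^-=[2.0702, -0.8653, -2.0299]  P^-=[0.5460 -0.0643 0.2488; -0.0643 0.6260 -0.2379; 0.2488 -0.2379 1.1688]  S=[1.1124 -0.2711; -0.2711 0.9624]  K=[0.5085 -0.0814; 0.0823 0.7009; 0.3346 -0.2688]  nu=[0.3335, -0.5976]  x^+=[2.2885, -1.2567, -1.7577]  P^+=[0.2296 0.0389 -0.0060; 0.0389 0.1770 -0.0297; -0.0060 -0.0297 0.9260]
step 2: x^-=[1.8180, -0.4612, -1.1954]  P^-=[0.2602 0.0066 0.1735; 0.0066 0.3660 -0.1233; 0.1735 -0.1233 1.0217]  S=[0.7984 -0.1019; -0.1019 0.6353]  K=[0.3565 -0.0498; 0.0620 0.5912; 0.3995 -0.2654]  nu=[-2.0901, -2.6439]  x^+=[1.2045, -2.1538, -1.3286]  P^+=[0.1535 0.0288 0.0397; 0.0288 0.1484 -0.0211; 0.0397 -0.0211 0.8279]
step 3: x^-=[1.2654, -1.3664, -0.7830]  P^-=[0.2242 -0.0021 0.1835; -0.0021 0.3409 -0.0993; 0.1835 -0.0993 0.9313]  S=[0.7632 -0.0976; -0.0976 0.6103]  K=[0.3271 -0.0586; 0.0531 0.5743; 0.4165 -0.2353]  nu=[-0.5187, 4.7841]  x^+=[0.8153, 1.3538, -2.1248]  P^+=[0.1367 0.0233 0.0612; 0.0233 0.1433 -0.0116; 0.0612 -0.0116 0.7460]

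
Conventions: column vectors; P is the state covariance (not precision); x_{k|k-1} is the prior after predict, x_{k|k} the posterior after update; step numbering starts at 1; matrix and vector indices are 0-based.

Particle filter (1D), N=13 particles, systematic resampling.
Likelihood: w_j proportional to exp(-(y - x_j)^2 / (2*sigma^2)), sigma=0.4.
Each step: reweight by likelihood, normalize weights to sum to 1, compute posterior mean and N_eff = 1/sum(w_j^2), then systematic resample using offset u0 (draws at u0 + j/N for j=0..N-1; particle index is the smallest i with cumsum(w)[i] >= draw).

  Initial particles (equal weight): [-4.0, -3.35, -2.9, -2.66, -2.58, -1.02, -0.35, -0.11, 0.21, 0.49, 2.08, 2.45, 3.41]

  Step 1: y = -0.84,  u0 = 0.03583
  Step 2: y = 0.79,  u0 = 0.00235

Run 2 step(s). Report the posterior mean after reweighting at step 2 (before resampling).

step 1: w=[0.0000, 0.0000, 0.0000, 0.0000, 0.0000, 0.5645, 0.2949, 0.1181, 0.0199, 0.0025, 0.0000, 0.0000, 0.0000]  mean=-0.6867  Neff=2.3812  idx=[5, 5, 5, 5, 5, 5, 5, 6, 6, 6, 6, 7, 7]
step 2: w=[0.0002, 0.0002, 0.0002, 0.0002, 0.0002, 0.0002, 0.0002, 0.0755, 0.0755, 0.0755, 0.0755, 0.3485, 0.3485]  mean=-0.1834  Neff=3.7635  idx=[7, 8, 9, 10, 11, 11, 11, 11, 11, 12, 12, 12, 12]

post_mean = -0.1834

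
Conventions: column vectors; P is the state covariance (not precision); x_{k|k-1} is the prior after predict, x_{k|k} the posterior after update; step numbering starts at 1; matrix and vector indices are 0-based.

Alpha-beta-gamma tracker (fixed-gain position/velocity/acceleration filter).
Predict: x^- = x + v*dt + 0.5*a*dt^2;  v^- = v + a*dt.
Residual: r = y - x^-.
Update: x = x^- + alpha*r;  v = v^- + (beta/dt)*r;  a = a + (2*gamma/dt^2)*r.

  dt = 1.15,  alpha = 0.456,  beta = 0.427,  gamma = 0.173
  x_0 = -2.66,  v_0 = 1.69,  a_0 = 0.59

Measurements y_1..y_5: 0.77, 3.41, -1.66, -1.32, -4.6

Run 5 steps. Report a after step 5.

a_post = -3.1356

step 1: x_pred=-0.3264  r=1.0964  x^+=0.1736  v^+=2.7756  a^+=0.8768
step 2: x_pred=3.9453  r=-0.5353  x^+=3.7012  v^+=3.5852  a^+=0.7368
step 3: x_pred=8.3114  r=-9.9714  x^+=3.7644  v^+=0.7301  a^+=-1.8720
step 4: x_pred=3.3662  r=-4.6862  x^+=1.2293  v^+=-3.1627  a^+=-3.0980
step 5: x_pred=-4.4564  r=-0.1436  x^+=-4.5219  v^+=-6.7787  a^+=-3.1356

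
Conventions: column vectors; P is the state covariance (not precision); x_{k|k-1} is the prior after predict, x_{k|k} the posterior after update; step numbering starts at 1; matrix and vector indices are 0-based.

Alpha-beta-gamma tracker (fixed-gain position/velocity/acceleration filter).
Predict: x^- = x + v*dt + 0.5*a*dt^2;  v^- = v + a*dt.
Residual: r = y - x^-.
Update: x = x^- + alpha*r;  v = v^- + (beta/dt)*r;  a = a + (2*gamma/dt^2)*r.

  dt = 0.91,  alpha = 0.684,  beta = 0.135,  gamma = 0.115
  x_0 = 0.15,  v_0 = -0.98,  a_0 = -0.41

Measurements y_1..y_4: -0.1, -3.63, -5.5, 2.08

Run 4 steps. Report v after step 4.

step 1: x_pred=-0.9116  r=0.8116  x^+=-0.3565  v^+=-1.2327  a^+=-0.1846
step 2: x_pred=-1.5546  r=-2.0754  x^+=-2.9742  v^+=-1.7086  a^+=-0.7610
step 3: x_pred=-4.8441  r=-0.6559  x^+=-5.2927  v^+=-2.4984  a^+=-0.9432
step 4: x_pred=-7.9568  r=10.0368  x^+=-1.0916  v^+=-1.8677  a^+=1.8445

v_post = -1.8677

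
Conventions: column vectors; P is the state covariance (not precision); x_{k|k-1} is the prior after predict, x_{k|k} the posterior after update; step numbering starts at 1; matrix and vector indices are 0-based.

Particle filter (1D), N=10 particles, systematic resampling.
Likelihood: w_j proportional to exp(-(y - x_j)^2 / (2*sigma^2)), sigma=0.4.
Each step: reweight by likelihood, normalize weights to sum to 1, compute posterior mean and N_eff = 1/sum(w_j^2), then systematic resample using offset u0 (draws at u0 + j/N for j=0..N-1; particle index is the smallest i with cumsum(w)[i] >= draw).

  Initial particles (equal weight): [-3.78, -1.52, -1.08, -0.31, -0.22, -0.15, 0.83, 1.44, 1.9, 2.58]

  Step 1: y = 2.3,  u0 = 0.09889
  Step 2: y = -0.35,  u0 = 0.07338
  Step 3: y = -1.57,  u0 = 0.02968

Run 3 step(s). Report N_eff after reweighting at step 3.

step 1: w=[0.0000, 0.0000, 0.0000, 0.0000, 0.0000, 0.0000, 0.0008, 0.0666, 0.4072, 0.5255]  mean=2.2259  Neff=2.2404  idx=[8, 8, 8, 8, 9, 9, 9, 9, 9, 9]
step 2: w=[0.2500, 0.2500, 0.2500, 0.2500, 0.0000, 0.0000, 0.0000, 0.0000, 0.0000, 0.0000]  mean=1.9000  Neff=4.0002  idx=[0, 0, 1, 1, 1, 2, 2, 3, 3, 3]
step 3: w=[0.1000, 0.1000, 0.1000, 0.1000, 0.1000, 0.1000, 0.1000, 0.1000, 0.1000, 0.1000]  mean=1.9000  Neff=10.0000  idx=[0, 1, 2, 3, 4, 5, 6, 7, 8, 9]

N_eff = 10.0000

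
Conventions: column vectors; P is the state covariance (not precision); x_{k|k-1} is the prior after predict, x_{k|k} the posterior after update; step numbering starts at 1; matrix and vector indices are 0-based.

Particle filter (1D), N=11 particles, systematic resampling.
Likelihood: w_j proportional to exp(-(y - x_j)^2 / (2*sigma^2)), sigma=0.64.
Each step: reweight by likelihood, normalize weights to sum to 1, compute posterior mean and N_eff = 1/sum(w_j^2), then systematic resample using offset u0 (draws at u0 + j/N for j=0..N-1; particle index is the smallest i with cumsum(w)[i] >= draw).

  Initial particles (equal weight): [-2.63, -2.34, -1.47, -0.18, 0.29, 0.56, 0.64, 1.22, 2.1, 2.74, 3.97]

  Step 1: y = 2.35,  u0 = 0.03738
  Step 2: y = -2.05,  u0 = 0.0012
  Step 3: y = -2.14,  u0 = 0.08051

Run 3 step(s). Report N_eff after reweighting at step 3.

N_eff = 11.0000

step 1: w=[0.0000, 0.0000, 0.0000, 0.0002, 0.0027, 0.0097, 0.0137, 0.1020, 0.4493, 0.4027, 0.0197]  mean=2.2645  Neff=2.6659  idx=[7, 7, 8, 8, 8, 8, 9, 9, 9, 9, 9]
step 2: w=[0.4997, 0.4997, 0.0002, 0.0002, 0.0002, 0.0002, 0.0000, 0.0000, 0.0000, 0.0000, 0.0000]  mean=1.2206  Neff=2.0028  idx=[0, 0, 0, 0, 0, 0, 1, 1, 1, 1, 1]
step 3: w=[0.0909, 0.0909, 0.0909, 0.0909, 0.0909, 0.0909, 0.0909, 0.0909, 0.0909, 0.0909, 0.0909]  mean=1.2200  Neff=11.0000  idx=[0, 1, 2, 3, 4, 5, 6, 7, 8, 9, 10]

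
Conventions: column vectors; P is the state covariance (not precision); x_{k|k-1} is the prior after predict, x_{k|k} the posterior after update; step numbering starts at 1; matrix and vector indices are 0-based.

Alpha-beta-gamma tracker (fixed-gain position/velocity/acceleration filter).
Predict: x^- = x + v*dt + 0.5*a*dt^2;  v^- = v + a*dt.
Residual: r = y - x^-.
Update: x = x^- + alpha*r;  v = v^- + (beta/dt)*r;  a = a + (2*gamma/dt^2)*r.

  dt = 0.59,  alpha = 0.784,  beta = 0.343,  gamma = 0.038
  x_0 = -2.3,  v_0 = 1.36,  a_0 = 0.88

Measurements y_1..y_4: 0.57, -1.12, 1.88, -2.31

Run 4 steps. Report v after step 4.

v_post = -0.0295

step 1: x_pred=-1.3444  r=1.9144  x^+=0.1565  v^+=2.9922  a^+=1.2980
step 2: x_pred=2.1478  r=-3.2678  x^+=-0.4142  v^+=1.8582  a^+=0.5845
step 3: x_pred=0.7839  r=1.0961  x^+=1.6432  v^+=2.8403  a^+=0.8238
step 4: x_pred=3.4624  r=-5.7724  x^+=-1.0632  v^+=-0.0295  a^+=-0.4365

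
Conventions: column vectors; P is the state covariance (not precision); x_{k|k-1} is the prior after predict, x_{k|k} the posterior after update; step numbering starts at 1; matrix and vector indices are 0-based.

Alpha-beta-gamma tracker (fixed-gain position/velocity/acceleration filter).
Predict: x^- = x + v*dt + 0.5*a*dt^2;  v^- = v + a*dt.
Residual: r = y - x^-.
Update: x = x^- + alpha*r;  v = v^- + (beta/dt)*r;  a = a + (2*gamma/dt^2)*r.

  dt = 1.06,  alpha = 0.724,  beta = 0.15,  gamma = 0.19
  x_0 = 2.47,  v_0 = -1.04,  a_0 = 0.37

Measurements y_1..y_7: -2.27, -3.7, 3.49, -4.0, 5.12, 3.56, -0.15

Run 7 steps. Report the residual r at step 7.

step 1: x_pred=1.5755  r=-3.8455  x^+=-1.2087  v^+=-1.1920  a^+=-0.9305
step 2: x_pred=-2.9949  r=-0.7051  x^+=-3.5054  v^+=-2.2781  a^+=-1.1690
step 3: x_pred=-6.5769  r=10.0669  x^+=0.7115  v^+=-2.0927  a^+=2.2356
step 4: x_pred=-0.2507  r=-3.7493  x^+=-2.9652  v^+=-0.2535  a^+=0.9676
step 5: x_pred=-2.6903  r=7.8103  x^+=2.9644  v^+=1.8775  a^+=3.6091
step 6: x_pred=6.9820  r=-3.4220  x^+=4.5045  v^+=5.2188  a^+=2.4517
step 7: x_pred=11.4138  r=-11.5638  x^+=3.0416  v^+=6.1812  a^+=-1.4591

resid = -11.5638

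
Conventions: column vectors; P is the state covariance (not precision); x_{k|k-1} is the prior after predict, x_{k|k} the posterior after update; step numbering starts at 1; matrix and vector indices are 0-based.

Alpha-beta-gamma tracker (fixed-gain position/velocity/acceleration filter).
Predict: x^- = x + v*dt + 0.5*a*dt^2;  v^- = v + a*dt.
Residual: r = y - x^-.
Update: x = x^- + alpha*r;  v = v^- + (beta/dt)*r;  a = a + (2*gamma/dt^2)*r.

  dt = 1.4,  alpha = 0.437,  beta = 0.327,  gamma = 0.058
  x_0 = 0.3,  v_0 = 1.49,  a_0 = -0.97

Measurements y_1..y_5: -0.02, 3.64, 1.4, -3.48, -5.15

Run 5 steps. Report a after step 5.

step 1: x_pred=1.4354  r=-1.4554  x^+=0.7994  v^+=-0.2079  a^+=-1.0561
step 2: x_pred=-0.5267  r=4.1667  x^+=1.2941  v^+=-0.7133  a^+=-0.8095
step 3: x_pred=-0.4978  r=1.8978  x^+=0.3315  v^+=-1.4034  a^+=-0.6972
step 4: x_pred=-2.3165  r=-1.1635  x^+=-2.8249  v^+=-2.6512  a^+=-0.7661
step 5: x_pred=-7.2874  r=2.1374  x^+=-6.3534  v^+=-3.2245  a^+=-0.6396

a_post = -0.6396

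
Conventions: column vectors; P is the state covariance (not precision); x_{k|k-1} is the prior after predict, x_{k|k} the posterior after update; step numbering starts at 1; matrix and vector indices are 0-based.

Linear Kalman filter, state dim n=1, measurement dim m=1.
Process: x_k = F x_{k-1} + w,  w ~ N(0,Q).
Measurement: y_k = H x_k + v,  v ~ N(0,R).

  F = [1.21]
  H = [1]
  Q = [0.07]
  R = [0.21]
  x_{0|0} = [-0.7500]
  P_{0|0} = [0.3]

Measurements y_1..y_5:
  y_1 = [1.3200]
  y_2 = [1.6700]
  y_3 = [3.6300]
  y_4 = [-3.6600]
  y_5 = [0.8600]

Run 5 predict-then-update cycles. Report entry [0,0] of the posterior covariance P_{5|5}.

P_post[0,0] = 0.1104

step 1: x^-=[-0.9075]  P^-=[0.5092]  S=[0.7192]  K=[0.7080]  nu=[2.2275]  x^+=[0.6696]  P^+=[0.1487]
step 2: x^-=[0.8102]  P^-=[0.2877]  S=[0.4977]  K=[0.5780]  nu=[0.8598]  x^+=[1.3072]  P^+=[0.1214]
step 3: x^-=[1.5817]  P^-=[0.2477]  S=[0.4577]  K=[0.5412]  nu=[2.0483]  x^+=[2.6903]  P^+=[0.1137]
step 4: x^-=[3.2552]  P^-=[0.2364]  S=[0.4464]  K=[0.5296]  nu=[-6.9152]  x^+=[-0.4069]  P^+=[0.1112]
step 5: x^-=[-0.4923]  P^-=[0.2328]  S=[0.4428]  K=[0.5258]  nu=[1.3523]  x^+=[0.2187]  P^+=[0.1104]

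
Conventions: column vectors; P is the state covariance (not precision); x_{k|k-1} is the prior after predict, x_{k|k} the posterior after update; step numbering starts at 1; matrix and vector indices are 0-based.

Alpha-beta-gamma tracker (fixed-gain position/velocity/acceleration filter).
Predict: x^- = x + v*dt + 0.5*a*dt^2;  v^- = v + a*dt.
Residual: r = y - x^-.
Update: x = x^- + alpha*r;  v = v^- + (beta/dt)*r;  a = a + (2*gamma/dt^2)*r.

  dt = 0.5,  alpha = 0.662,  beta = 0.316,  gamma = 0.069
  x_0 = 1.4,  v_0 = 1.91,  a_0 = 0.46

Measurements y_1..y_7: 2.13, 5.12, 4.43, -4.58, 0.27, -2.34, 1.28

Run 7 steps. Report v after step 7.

step 1: x_pred=2.4125  r=-0.2825  x^+=2.2255  v^+=1.9615  a^+=0.3041
step 2: x_pred=3.2442  r=1.8758  x^+=4.4860  v^+=3.2990  a^+=1.3395
step 3: x_pred=6.3029  r=-1.8729  x^+=5.0630  v^+=2.7850  a^+=0.3056
step 4: x_pred=6.4938  r=-11.0738  x^+=-0.8371  v^+=-4.0608  a^+=-5.8071
step 5: x_pred=-3.5933  r=3.8633  x^+=-1.0358  v^+=-4.5227  a^+=-3.6745
step 6: x_pred=-3.7565  r=1.4165  x^+=-2.8188  v^+=-5.4647  a^+=-2.8926
step 7: x_pred=-5.9127  r=7.1927  x^+=-1.1511  v^+=-2.3653  a^+=1.0777

v_post = -2.3653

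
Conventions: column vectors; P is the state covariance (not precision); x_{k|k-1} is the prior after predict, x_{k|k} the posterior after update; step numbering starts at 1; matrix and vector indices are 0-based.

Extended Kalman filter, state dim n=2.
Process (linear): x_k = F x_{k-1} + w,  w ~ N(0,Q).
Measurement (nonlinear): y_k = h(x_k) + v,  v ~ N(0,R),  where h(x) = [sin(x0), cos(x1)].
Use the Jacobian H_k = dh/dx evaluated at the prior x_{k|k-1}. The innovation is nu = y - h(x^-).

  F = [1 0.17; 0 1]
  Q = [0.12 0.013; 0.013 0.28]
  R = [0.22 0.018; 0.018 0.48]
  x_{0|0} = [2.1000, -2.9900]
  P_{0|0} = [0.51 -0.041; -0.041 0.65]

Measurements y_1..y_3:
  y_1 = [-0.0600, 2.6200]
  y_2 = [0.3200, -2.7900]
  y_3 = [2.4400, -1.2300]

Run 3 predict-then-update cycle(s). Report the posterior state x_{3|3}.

x_post = [2.0081, -3.2527]

step 1: x^-=[1.5917, -2.9900]  P^-=[0.6348 0.0825; 0.0825 0.9300]  H_jac=[-0.0209 0.0000; 0.0000 0.1510]  S=[0.2203 0.0177; 0.0177 0.5012]  K=[-0.0624 0.0271; -0.0305 0.2813]  nu=[-1.0598, 3.6085]  x^+=[1.7555, -1.9427]  P^+=[0.6337 0.0786; 0.0786 0.8904]
step 2: x^-=[1.4253, -1.9427]  P^-=[0.8061 0.2430; 0.2430 1.1704]  H_jac=[0.1450 0.0000; 0.0000 0.9316]  S=[0.2370 0.0508; 0.0508 1.4959]  K=[0.4643 0.1355; -0.0077 0.7292]  nu=[-0.6694, -2.4266]  x^+=[0.7855, -3.7070]  P^+=[0.7212 0.0788; 0.0788 0.3756]
step 3: x^-=[0.1553, -3.7070]  P^-=[0.8788 0.1556; 0.1556 0.6556]  H_jac=[0.9880 0.0000; 0.0000 -0.5358]  S=[1.0778 -0.0644; -0.0644 0.6682]  K=[0.8027 -0.0475; 0.1119 -0.5149]  nu=[2.2853, -0.3856]  x^+=[2.0081, -3.2527]  P^+=[0.1779 0.0155; 0.0155 0.4575]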